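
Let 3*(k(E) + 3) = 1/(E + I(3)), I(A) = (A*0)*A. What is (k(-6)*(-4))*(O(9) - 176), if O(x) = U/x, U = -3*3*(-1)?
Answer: -19250/9 ≈ -2138.9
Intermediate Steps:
U = 9 (U = -9*(-1) = 9)
I(A) = 0 (I(A) = 0*A = 0)
k(E) = -3 + 1/(3*E) (k(E) = -3 + 1/(3*(E + 0)) = -3 + 1/(3*E))
O(x) = 9/x
(k(-6)*(-4))*(O(9) - 176) = ((-3 + (⅓)/(-6))*(-4))*(9/9 - 176) = ((-3 + (⅓)*(-⅙))*(-4))*(9*(⅑) - 176) = ((-3 - 1/18)*(-4))*(1 - 176) = -55/18*(-4)*(-175) = (110/9)*(-175) = -19250/9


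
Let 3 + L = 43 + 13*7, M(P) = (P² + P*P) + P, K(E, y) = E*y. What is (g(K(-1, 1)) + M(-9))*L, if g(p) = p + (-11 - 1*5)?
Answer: 17816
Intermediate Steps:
M(P) = P + 2*P² (M(P) = (P² + P²) + P = 2*P² + P = P + 2*P²)
g(p) = -16 + p (g(p) = p + (-11 - 5) = p - 16 = -16 + p)
L = 131 (L = -3 + (43 + 13*7) = -3 + (43 + 91) = -3 + 134 = 131)
(g(K(-1, 1)) + M(-9))*L = ((-16 - 1*1) - 9*(1 + 2*(-9)))*131 = ((-16 - 1) - 9*(1 - 18))*131 = (-17 - 9*(-17))*131 = (-17 + 153)*131 = 136*131 = 17816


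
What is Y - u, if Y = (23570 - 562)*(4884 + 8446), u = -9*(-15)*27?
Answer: 306692995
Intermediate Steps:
u = 3645 (u = 135*27 = 3645)
Y = 306696640 (Y = 23008*13330 = 306696640)
Y - u = 306696640 - 1*3645 = 306696640 - 3645 = 306692995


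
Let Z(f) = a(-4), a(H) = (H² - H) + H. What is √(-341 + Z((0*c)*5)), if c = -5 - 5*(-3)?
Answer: 5*I*√13 ≈ 18.028*I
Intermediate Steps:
c = 10 (c = -5 + 15 = 10)
a(H) = H²
Z(f) = 16 (Z(f) = (-4)² = 16)
√(-341 + Z((0*c)*5)) = √(-341 + 16) = √(-325) = 5*I*√13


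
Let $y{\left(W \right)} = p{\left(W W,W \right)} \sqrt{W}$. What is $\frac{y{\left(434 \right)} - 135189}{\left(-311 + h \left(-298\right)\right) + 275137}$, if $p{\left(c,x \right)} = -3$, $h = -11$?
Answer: $- \frac{135189}{278104} - \frac{3 \sqrt{434}}{278104} \approx -0.48633$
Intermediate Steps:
$y{\left(W \right)} = - 3 \sqrt{W}$
$\frac{y{\left(434 \right)} - 135189}{\left(-311 + h \left(-298\right)\right) + 275137} = \frac{- 3 \sqrt{434} - 135189}{\left(-311 - -3278\right) + 275137} = \frac{-135189 - 3 \sqrt{434}}{\left(-311 + 3278\right) + 275137} = \frac{-135189 - 3 \sqrt{434}}{2967 + 275137} = \frac{-135189 - 3 \sqrt{434}}{278104} = \left(-135189 - 3 \sqrt{434}\right) \frac{1}{278104} = - \frac{135189}{278104} - \frac{3 \sqrt{434}}{278104}$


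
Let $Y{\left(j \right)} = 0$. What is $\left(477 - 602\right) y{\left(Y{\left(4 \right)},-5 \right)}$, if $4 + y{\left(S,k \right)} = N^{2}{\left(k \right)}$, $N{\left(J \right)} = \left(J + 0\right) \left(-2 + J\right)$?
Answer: $-152625$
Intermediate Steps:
$N{\left(J \right)} = J \left(-2 + J\right)$
$y{\left(S,k \right)} = -4 + k^{2} \left(-2 + k\right)^{2}$ ($y{\left(S,k \right)} = -4 + \left(k \left(-2 + k\right)\right)^{2} = -4 + k^{2} \left(-2 + k\right)^{2}$)
$\left(477 - 602\right) y{\left(Y{\left(4 \right)},-5 \right)} = \left(477 - 602\right) \left(-4 + \left(-5\right)^{2} \left(-2 - 5\right)^{2}\right) = - 125 \left(-4 + 25 \left(-7\right)^{2}\right) = - 125 \left(-4 + 25 \cdot 49\right) = - 125 \left(-4 + 1225\right) = \left(-125\right) 1221 = -152625$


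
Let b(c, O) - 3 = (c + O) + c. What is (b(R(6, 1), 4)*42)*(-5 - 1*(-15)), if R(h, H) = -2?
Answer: 1260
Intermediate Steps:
b(c, O) = 3 + O + 2*c (b(c, O) = 3 + ((c + O) + c) = 3 + ((O + c) + c) = 3 + (O + 2*c) = 3 + O + 2*c)
(b(R(6, 1), 4)*42)*(-5 - 1*(-15)) = ((3 + 4 + 2*(-2))*42)*(-5 - 1*(-15)) = ((3 + 4 - 4)*42)*(-5 + 15) = (3*42)*10 = 126*10 = 1260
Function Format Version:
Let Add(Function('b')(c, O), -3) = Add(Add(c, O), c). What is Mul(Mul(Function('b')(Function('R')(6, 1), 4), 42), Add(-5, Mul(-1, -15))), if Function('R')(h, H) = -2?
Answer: 1260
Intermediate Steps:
Function('b')(c, O) = Add(3, O, Mul(2, c)) (Function('b')(c, O) = Add(3, Add(Add(c, O), c)) = Add(3, Add(Add(O, c), c)) = Add(3, Add(O, Mul(2, c))) = Add(3, O, Mul(2, c)))
Mul(Mul(Function('b')(Function('R')(6, 1), 4), 42), Add(-5, Mul(-1, -15))) = Mul(Mul(Add(3, 4, Mul(2, -2)), 42), Add(-5, Mul(-1, -15))) = Mul(Mul(Add(3, 4, -4), 42), Add(-5, 15)) = Mul(Mul(3, 42), 10) = Mul(126, 10) = 1260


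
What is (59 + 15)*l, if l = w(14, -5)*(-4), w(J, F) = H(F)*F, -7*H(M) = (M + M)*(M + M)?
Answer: -148000/7 ≈ -21143.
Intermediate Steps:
H(M) = -4*M²/7 (H(M) = -(M + M)*(M + M)/7 = -2*M*2*M/7 = -4*M²/7)
w(J, F) = -4*F³/7 (w(J, F) = (-4*F²/7)*F = -4*F³/7)
l = -2000/7 (l = -4/7*(-5)³*(-4) = -4/7*(-125)*(-4) = (500/7)*(-4) = -2000/7 ≈ -285.71)
(59 + 15)*l = (59 + 15)*(-2000/7) = 74*(-2000/7) = -148000/7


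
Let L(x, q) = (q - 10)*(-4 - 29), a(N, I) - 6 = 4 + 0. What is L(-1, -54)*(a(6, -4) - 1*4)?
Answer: 12672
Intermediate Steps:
a(N, I) = 10 (a(N, I) = 6 + (4 + 0) = 6 + 4 = 10)
L(x, q) = 330 - 33*q (L(x, q) = (-10 + q)*(-33) = 330 - 33*q)
L(-1, -54)*(a(6, -4) - 1*4) = (330 - 33*(-54))*(10 - 1*4) = (330 + 1782)*(10 - 4) = 2112*6 = 12672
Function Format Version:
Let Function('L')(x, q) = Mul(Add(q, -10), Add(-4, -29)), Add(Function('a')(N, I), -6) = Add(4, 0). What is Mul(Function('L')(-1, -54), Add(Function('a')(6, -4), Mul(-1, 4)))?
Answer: 12672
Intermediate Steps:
Function('a')(N, I) = 10 (Function('a')(N, I) = Add(6, Add(4, 0)) = Add(6, 4) = 10)
Function('L')(x, q) = Add(330, Mul(-33, q)) (Function('L')(x, q) = Mul(Add(-10, q), -33) = Add(330, Mul(-33, q)))
Mul(Function('L')(-1, -54), Add(Function('a')(6, -4), Mul(-1, 4))) = Mul(Add(330, Mul(-33, -54)), Add(10, Mul(-1, 4))) = Mul(Add(330, 1782), Add(10, -4)) = Mul(2112, 6) = 12672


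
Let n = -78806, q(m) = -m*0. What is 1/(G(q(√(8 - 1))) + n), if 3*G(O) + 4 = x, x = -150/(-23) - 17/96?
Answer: -6624/522005767 ≈ -1.2690e-5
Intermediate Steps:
q(m) = 0
x = 14009/2208 (x = -150*(-1/23) - 17*1/96 = 150/23 - 17/96 = 14009/2208 ≈ 6.3447)
G(O) = 5177/6624 (G(O) = -4/3 + (⅓)*(14009/2208) = -4/3 + 14009/6624 = 5177/6624)
1/(G(q(√(8 - 1))) + n) = 1/(5177/6624 - 78806) = 1/(-522005767/6624) = -6624/522005767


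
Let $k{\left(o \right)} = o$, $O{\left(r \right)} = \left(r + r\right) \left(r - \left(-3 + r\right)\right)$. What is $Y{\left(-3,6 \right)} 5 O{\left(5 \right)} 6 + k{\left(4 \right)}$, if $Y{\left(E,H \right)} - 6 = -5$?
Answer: $904$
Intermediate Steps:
$O{\left(r \right)} = 6 r$ ($O{\left(r \right)} = 2 r 3 = 6 r$)
$Y{\left(E,H \right)} = 1$ ($Y{\left(E,H \right)} = 6 - 5 = 1$)
$Y{\left(-3,6 \right)} 5 O{\left(5 \right)} 6 + k{\left(4 \right)} = 1 \cdot 5 \cdot 6 \cdot 5 \cdot 6 + 4 = 1 \cdot 5 \cdot 30 \cdot 6 + 4 = 1 \cdot 150 \cdot 6 + 4 = 1 \cdot 900 + 4 = 900 + 4 = 904$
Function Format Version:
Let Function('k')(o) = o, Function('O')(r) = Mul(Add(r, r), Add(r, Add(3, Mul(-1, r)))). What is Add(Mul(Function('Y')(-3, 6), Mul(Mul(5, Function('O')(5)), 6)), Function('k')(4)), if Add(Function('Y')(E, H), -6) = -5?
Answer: 904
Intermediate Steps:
Function('O')(r) = Mul(6, r) (Function('O')(r) = Mul(Mul(2, r), 3) = Mul(6, r))
Function('Y')(E, H) = 1 (Function('Y')(E, H) = Add(6, -5) = 1)
Add(Mul(Function('Y')(-3, 6), Mul(Mul(5, Function('O')(5)), 6)), Function('k')(4)) = Add(Mul(1, Mul(Mul(5, Mul(6, 5)), 6)), 4) = Add(Mul(1, Mul(Mul(5, 30), 6)), 4) = Add(Mul(1, Mul(150, 6)), 4) = Add(Mul(1, 900), 4) = Add(900, 4) = 904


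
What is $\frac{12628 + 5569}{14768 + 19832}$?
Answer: $\frac{18197}{34600} \approx 0.52592$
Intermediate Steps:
$\frac{12628 + 5569}{14768 + 19832} = \frac{18197}{34600}$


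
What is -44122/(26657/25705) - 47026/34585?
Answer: -39226039177932/921932345 ≈ -42548.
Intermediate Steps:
-44122/(26657/25705) - 47026/34585 = -44122/(26657*(1/25705)) - 47026*1/34585 = -44122/26657/25705 - 47026/34585 = -44122*25705/26657 - 47026/34585 = -1134156010/26657 - 47026/34585 = -39226039177932/921932345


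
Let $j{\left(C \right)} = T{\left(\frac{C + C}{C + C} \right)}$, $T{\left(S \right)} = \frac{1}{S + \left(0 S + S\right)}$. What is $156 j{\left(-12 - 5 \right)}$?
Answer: $78$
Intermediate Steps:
$T{\left(S \right)} = \frac{1}{2 S}$ ($T{\left(S \right)} = \frac{1}{S + \left(0 + S\right)} = \frac{1}{S + S} = \frac{1}{2 S}$)
$j{\left(C \right)} = \frac{1}{2}$ ($j{\left(C \right)} = \frac{1}{2 \frac{C + C}{C + C}} = \frac{1}{2 \frac{2 C}{2 C}} = \frac{1}{2 \cdot 2 C \frac{1}{2 C}} = \frac{1}{2 \cdot 1} = \frac{1}{2} \cdot 1 = \frac{1}{2}$)
$156 j{\left(-12 - 5 \right)} = 156 \cdot \frac{1}{2} = 78$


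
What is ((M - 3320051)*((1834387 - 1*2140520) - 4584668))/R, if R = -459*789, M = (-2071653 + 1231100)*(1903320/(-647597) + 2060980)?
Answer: -203217053098302381210121/8686218561 ≈ -2.3395e+13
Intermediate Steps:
M = -1121871431318242220/647597 (M = -840553*(1903320*(-1/647597) + 2060980) = -840553*(-1903320/647597 + 2060980) = -840553*1334682561740/647597 = -1121871431318242220/647597 ≈ -1.7324e+12)
R = -362151
((M - 3320051)*((1834387 - 1*2140520) - 4584668))/R = ((-1121871431318242220/647597 - 3320051)*((1834387 - 1*2140520) - 4584668))/(-362151) = -1121873581373309667*((1834387 - 2140520) - 4584668)/647597*(-1/362151) = -1121873581373309667*(-306133 - 4584668)/647597*(-1/362151) = -1121873581373309667/647597*(-4890801)*(-1/362151) = (5486860433654164292673267/647597)*(-1/362151) = -203217053098302381210121/8686218561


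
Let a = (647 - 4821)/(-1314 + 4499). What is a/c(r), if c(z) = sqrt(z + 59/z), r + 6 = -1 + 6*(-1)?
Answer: 2087*I*sqrt(741)/181545 ≈ 0.31293*I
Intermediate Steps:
a = -4174/3185 ≈ -1.3105
r = -13 (r = -6 + (-1 + 6*(-1)) = -6 + (-1 - 6) = -6 - 7 = -13)
a/c(r) = -4174/(3185*sqrt(-13 + 59/(-13))) = -4174/(3185*sqrt(-13 + 59*(-1/13))) = -4174/(3185*sqrt(-13 - 59/13)) = -4174*(-I*sqrt(741)/114)/3185 = -(-2087)*I*sqrt(741)/181545 = 2087*I*sqrt(741)/181545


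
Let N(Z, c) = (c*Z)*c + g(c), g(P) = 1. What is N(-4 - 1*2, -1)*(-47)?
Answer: 235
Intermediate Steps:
N(Z, c) = 1 + Z*c² (N(Z, c) = (c*Z)*c + 1 = (Z*c)*c + 1 = Z*c² + 1 = 1 + Z*c²)
N(-4 - 1*2, -1)*(-47) = (1 + (-4 - 1*2)*(-1)²)*(-47) = (1 + (-4 - 2)*1)*(-47) = (1 - 6*1)*(-47) = (1 - 6)*(-47) = -5*(-47) = 235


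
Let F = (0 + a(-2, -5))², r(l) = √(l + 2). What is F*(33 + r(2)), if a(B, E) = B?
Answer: 140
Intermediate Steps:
r(l) = √(2 + l)
F = 4 (F = (0 - 2)² = (-2)² = 4)
F*(33 + r(2)) = 4*(33 + √(2 + 2)) = 4*(33 + √4) = 4*(33 + 2) = 4*35 = 140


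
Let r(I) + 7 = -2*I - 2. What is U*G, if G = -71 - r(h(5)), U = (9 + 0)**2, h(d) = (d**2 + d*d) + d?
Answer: 3888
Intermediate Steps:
h(d) = d + 2*d**2 (h(d) = (d**2 + d**2) + d = 2*d**2 + d = d + 2*d**2)
r(I) = -9 - 2*I (r(I) = -7 + (-2*I - 2) = -7 + (-2 - 2*I) = -9 - 2*I)
U = 81 (U = 9**2 = 81)
G = 48 (G = -71 - (-9 - 10*(1 + 2*5)) = -71 - (-9 - 10*(1 + 10)) = -71 - (-9 - 10*11) = -71 - (-9 - 2*55) = -71 - (-9 - 110) = -71 - 1*(-119) = -71 + 119 = 48)
U*G = 81*48 = 3888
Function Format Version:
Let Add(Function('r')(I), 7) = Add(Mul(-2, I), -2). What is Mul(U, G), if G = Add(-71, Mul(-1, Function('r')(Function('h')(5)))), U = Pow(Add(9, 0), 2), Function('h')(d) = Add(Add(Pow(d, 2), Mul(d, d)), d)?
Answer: 3888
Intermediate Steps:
Function('h')(d) = Add(d, Mul(2, Pow(d, 2))) (Function('h')(d) = Add(Add(Pow(d, 2), Pow(d, 2)), d) = Add(Mul(2, Pow(d, 2)), d) = Add(d, Mul(2, Pow(d, 2))))
Function('r')(I) = Add(-9, Mul(-2, I)) (Function('r')(I) = Add(-7, Add(Mul(-2, I), -2)) = Add(-7, Add(-2, Mul(-2, I))) = Add(-9, Mul(-2, I)))
U = 81 (U = Pow(9, 2) = 81)
G = 48 (G = Add(-71, Mul(-1, Add(-9, Mul(-2, Mul(5, Add(1, Mul(2, 5))))))) = Add(-71, Mul(-1, Add(-9, Mul(-2, Mul(5, Add(1, 10)))))) = Add(-71, Mul(-1, Add(-9, Mul(-2, Mul(5, 11))))) = Add(-71, Mul(-1, Add(-9, Mul(-2, 55)))) = Add(-71, Mul(-1, Add(-9, -110))) = Add(-71, Mul(-1, -119)) = Add(-71, 119) = 48)
Mul(U, G) = Mul(81, 48) = 3888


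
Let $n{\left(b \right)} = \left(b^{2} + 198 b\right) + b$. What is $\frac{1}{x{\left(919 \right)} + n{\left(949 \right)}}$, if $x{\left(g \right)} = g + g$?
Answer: $\frac{1}{1091290} \approx 9.1635 \cdot 10^{-7}$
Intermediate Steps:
$n{\left(b \right)} = b^{2} + 199 b$
$x{\left(g \right)} = 2 g$
$\frac{1}{x{\left(919 \right)} + n{\left(949 \right)}} = \frac{1}{2 \cdot 919 + 949 \left(199 + 949\right)} = \frac{1}{1838 + 949 \cdot 1148} = \frac{1}{1838 + 1089452} = \frac{1}{1091290}$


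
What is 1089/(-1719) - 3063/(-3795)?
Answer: 41946/241615 ≈ 0.17361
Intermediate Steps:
1089/(-1719) - 3063/(-3795) = 1089*(-1/1719) - 3063*(-1/3795) = -121/191 + 1021/1265 = 41946/241615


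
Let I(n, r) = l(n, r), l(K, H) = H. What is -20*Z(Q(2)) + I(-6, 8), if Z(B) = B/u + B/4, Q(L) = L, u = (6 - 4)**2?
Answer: -12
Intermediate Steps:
I(n, r) = r
u = 4 (u = 2**2 = 4)
Z(B) = B/2 (Z(B) = B/4 + B/4 = B/2)
-20*Z(Q(2)) + I(-6, 8) = -10*2 + 8 = -20*1 + 8 = -20 + 8 = -12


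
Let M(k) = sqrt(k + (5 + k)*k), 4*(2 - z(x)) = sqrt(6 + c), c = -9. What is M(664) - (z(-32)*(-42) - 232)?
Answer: 316 + 4*sqrt(27805) - 21*I*sqrt(3)/2 ≈ 982.99 - 18.187*I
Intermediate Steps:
z(x) = 2 - I*sqrt(3)/4 (z(x) = 2 - sqrt(6 - 9)/4 = 2 - I*sqrt(3)/4)
M(k) = sqrt(k + k*(5 + k))
M(664) - (z(-32)*(-42) - 232) = sqrt(664*(6 + 664)) - ((2 - I*sqrt(3)/4)*(-42) - 232) = sqrt(664*670) - ((-84 + 21*I*sqrt(3)/2) - 232) = sqrt(444880) - (-316 + 21*I*sqrt(3)/2) = 4*sqrt(27805) + (316 - 21*I*sqrt(3)/2) = 316 + 4*sqrt(27805) - 21*I*sqrt(3)/2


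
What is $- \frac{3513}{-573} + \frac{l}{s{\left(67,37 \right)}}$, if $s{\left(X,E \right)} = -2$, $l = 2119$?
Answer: $- \frac{402387}{382} \approx -1053.4$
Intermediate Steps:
$- \frac{3513}{-573} + \frac{l}{s{\left(67,37 \right)}} = - \frac{3513}{-573} + \frac{2119}{-2} = \left(-3513\right) \left(- \frac{1}{573}\right) + 2119 \left(- \frac{1}{2}\right) = \frac{1171}{191} - \frac{2119}{2} = - \frac{402387}{382}$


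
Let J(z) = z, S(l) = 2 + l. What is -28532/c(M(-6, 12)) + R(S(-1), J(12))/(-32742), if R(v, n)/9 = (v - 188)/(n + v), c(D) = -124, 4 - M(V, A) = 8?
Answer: 19844347/86242 ≈ 230.10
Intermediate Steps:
M(V, A) = -4 (M(V, A) = 4 - 1*8 = 4 - 8 = -4)
R(v, n) = 9*(-188 + v)/(n + v) (R(v, n) = 9*((v - 188)/(n + v)) = 9*((-188 + v)/(n + v)) = 9*(-188 + v)/(n + v))
-28532/c(M(-6, 12)) + R(S(-1), J(12))/(-32742) = -28532/(-124) + (9*(-188 + (2 - 1))/(12 + (2 - 1)))/(-32742) = -28532*(-1/124) + (9*(-188 + 1)/(12 + 1))*(-1/32742) = 7133/31 + (9*(-187)/13)*(-1/32742) = 7133/31 + (9*(1/13)*(-187))*(-1/32742) = 7133/31 - 1683/13*(-1/32742) = 7133/31 + 11/2782 = 19844347/86242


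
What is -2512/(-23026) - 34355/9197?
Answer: -383977683/105885061 ≈ -3.6264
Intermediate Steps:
-2512/(-23026) - 34355/9197 = -2512*(-1/23026) - 34355*1/9197 = 1256/11513 - 34355/9197 = -383977683/105885061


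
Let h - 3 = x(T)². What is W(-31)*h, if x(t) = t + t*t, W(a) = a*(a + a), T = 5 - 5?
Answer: 5766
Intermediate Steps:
T = 0
W(a) = 2*a² (W(a) = a*(2*a) = 2*a²)
x(t) = t + t²
h = 3 (h = 3 + (0*(1 + 0))² = 3 + (0*1)² = 3 + 0² = 3 + 0 = 3)
W(-31)*h = (2*(-31)²)*3 = (2*961)*3 = 1922*3 = 5766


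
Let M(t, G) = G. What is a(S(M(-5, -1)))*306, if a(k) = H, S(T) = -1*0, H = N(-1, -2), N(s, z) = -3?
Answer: -918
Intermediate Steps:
H = -3
S(T) = 0
a(k) = -3
a(S(M(-5, -1)))*306 = -3*306 = -918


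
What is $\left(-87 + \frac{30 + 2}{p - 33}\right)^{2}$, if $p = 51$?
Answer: $\frac{588289}{81} \approx 7262.8$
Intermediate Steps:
$\left(-87 + \frac{30 + 2}{p - 33}\right)^{2} = \left(-87 + \frac{30 + 2}{51 - 33}\right)^{2} = \left(-87 + \frac{32}{18}\right)^{2} = \left(-87 + 32 \cdot \frac{1}{18}\right)^{2} = \left(-87 + \frac{16}{9}\right)^{2} = \left(- \frac{767}{9}\right)^{2} = \frac{588289}{81}$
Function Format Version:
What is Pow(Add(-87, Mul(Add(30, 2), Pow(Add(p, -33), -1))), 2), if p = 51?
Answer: Rational(588289, 81) ≈ 7262.8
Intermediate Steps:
Pow(Add(-87, Mul(Add(30, 2), Pow(Add(p, -33), -1))), 2) = Pow(Add(-87, Mul(Add(30, 2), Pow(Add(51, -33), -1))), 2) = Pow(Add(-87, Mul(32, Pow(18, -1))), 2) = Pow(Add(-87, Mul(32, Rational(1, 18))), 2) = Pow(Add(-87, Rational(16, 9)), 2) = Pow(Rational(-767, 9), 2) = Rational(588289, 81)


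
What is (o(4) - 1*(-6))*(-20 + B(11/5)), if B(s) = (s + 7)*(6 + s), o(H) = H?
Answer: 2772/5 ≈ 554.40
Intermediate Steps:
B(s) = (6 + s)*(7 + s) (B(s) = (7 + s)*(6 + s) = (6 + s)*(7 + s))
(o(4) - 1*(-6))*(-20 + B(11/5)) = (4 - 1*(-6))*(-20 + (42 + (11/5)**2 + 13*(11/5))) = (4 + 6)*(-20 + (42 + (11*(1/5))**2 + 13*(11*(1/5)))) = 10*(-20 + (42 + (11/5)**2 + 13*(11/5))) = 10*(-20 + (42 + 121/25 + 143/5)) = 10*(-20 + 1886/25) = 10*(1386/25) = 2772/5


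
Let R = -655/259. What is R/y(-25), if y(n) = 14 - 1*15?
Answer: 655/259 ≈ 2.5290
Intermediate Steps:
R = -655/259 (R = -655*1/259 = -655/259 ≈ -2.5290)
y(n) = -1 (y(n) = 14 - 15 = -1)
R/y(-25) = -655/259/(-1) = -655/259*(-1) = 655/259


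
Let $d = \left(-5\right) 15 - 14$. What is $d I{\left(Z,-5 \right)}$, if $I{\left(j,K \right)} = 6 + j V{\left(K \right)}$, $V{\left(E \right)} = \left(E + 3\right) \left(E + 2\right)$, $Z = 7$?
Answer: $-4272$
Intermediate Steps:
$V{\left(E \right)} = \left(2 + E\right) \left(3 + E\right)$ ($V{\left(E \right)} = \left(3 + E\right) \left(2 + E\right) = \left(2 + E\right) \left(3 + E\right)$)
$d = -89$ ($d = -75 - 14 = -89$)
$I{\left(j,K \right)} = 6 + j \left(6 + K^{2} + 5 K\right)$
$d I{\left(Z,-5 \right)} = - 89 \left(6 + 7 \left(6 + \left(-5\right)^{2} + 5 \left(-5\right)\right)\right) = - 89 \left(6 + 7 \left(6 + 25 - 25\right)\right) = - 89 \left(6 + 7 \cdot 6\right) = - 89 \left(6 + 42\right) = \left(-89\right) 48 = -4272$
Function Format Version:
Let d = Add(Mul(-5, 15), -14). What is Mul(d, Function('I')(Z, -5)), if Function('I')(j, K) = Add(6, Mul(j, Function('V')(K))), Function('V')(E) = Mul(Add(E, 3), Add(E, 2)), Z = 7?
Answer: -4272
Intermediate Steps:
Function('V')(E) = Mul(Add(2, E), Add(3, E)) (Function('V')(E) = Mul(Add(3, E), Add(2, E)) = Mul(Add(2, E), Add(3, E)))
d = -89 (d = Add(-75, -14) = -89)
Function('I')(j, K) = Add(6, Mul(j, Add(6, Pow(K, 2), Mul(5, K))))
Mul(d, Function('I')(Z, -5)) = Mul(-89, Add(6, Mul(7, Add(6, Pow(-5, 2), Mul(5, -5))))) = Mul(-89, Add(6, Mul(7, Add(6, 25, -25)))) = Mul(-89, Add(6, Mul(7, 6))) = Mul(-89, Add(6, 42)) = Mul(-89, 48) = -4272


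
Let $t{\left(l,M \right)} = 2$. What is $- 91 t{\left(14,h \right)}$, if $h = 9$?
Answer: $-182$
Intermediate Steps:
$- 91 t{\left(14,h \right)} = \left(-91\right) 2 = -182$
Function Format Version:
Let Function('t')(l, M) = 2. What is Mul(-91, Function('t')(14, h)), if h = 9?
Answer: -182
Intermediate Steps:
Mul(-91, Function('t')(14, h)) = Mul(-91, 2) = -182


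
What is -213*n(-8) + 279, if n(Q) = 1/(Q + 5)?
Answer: 350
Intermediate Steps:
n(Q) = 1/(5 + Q)
-213*n(-8) + 279 = -213/(5 - 8) + 279 = -213/(-3) + 279 = -213*(-⅓) + 279 = 71 + 279 = 350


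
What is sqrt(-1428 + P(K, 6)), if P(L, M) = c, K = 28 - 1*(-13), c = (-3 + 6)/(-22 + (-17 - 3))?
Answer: I*sqrt(279902)/14 ≈ 37.79*I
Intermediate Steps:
c = -1/14 (c = 3/(-22 - 20) = 3/(-42) = 3*(-1/42) = -1/14 ≈ -0.071429)
K = 41 (K = 28 + 13 = 41)
P(L, M) = -1/14
sqrt(-1428 + P(K, 6)) = sqrt(-1428 - 1/14) = sqrt(-19993/14) = I*sqrt(279902)/14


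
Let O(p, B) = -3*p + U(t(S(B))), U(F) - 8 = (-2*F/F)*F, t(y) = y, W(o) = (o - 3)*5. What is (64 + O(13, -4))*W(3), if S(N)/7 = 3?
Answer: 0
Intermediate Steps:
S(N) = 21 (S(N) = 7*3 = 21)
W(o) = -15 + 5*o (W(o) = (-3 + o)*5 = -15 + 5*o)
U(F) = 8 - 2*F (U(F) = 8 + (-2*F/F)*F = 8 + (-2*1)*F = 8 - 2*F)
O(p, B) = -34 - 3*p (O(p, B) = -3*p + (8 - 2*21) = -3*p + (8 - 42) = -3*p - 34 = -34 - 3*p)
(64 + O(13, -4))*W(3) = (64 + (-34 - 3*13))*(-15 + 5*3) = (64 + (-34 - 39))*(-15 + 15) = (64 - 73)*0 = -9*0 = 0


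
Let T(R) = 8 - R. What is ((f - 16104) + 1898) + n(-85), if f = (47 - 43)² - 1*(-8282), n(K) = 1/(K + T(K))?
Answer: -47263/8 ≈ -5907.9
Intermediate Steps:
n(K) = ⅛ (n(K) = 1/(K + (8 - K)) = 1/8 = ⅛)
f = 8298 (f = 4² + 8282 = 16 + 8282 = 8298)
((f - 16104) + 1898) + n(-85) = ((8298 - 16104) + 1898) + ⅛ = (-7806 + 1898) + ⅛ = -5908 + ⅛ = -47263/8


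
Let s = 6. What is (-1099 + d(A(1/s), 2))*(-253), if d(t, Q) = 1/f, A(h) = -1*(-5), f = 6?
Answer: 1668029/6 ≈ 2.7801e+5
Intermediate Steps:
A(h) = 5
d(t, Q) = ⅙ (d(t, Q) = 1/6 = ⅙)
(-1099 + d(A(1/s), 2))*(-253) = (-1099 + ⅙)*(-253) = -6593/6*(-253) = 1668029/6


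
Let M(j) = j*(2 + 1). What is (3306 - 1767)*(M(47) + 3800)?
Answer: 6065199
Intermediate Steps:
M(j) = 3*j (M(j) = j*3 = 3*j)
(3306 - 1767)*(M(47) + 3800) = (3306 - 1767)*(3*47 + 3800) = 1539*(141 + 3800) = 1539*3941 = 6065199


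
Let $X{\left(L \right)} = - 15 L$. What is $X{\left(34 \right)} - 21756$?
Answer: $-22266$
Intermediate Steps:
$X{\left(34 \right)} - 21756 = \left(-15\right) 34 - 21756 = -510 - 21756 = -22266$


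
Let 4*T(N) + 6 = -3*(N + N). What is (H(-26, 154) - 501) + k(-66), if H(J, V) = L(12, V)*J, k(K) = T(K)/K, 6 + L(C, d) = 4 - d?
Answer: 156355/44 ≈ 3553.5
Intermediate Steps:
T(N) = -3/2 - 3*N/2 (T(N) = -3/2 + (-3*(N + N))/4 = -3/2 + (-6*N)/4 = -3/2 - 3*N/2)
L(C, d) = -2 - d (L(C, d) = -6 + (4 - d) = -2 - d)
k(K) = (-3/2 - 3*K/2)/K
H(J, V) = J*(-2 - V) (H(J, V) = (-2 - V)*J = J*(-2 - V))
(H(-26, 154) - 501) + k(-66) = (-1*(-26)*(2 + 154) - 501) + (3/2)*(-1 - 1*(-66))/(-66) = (-1*(-26)*156 - 501) + (3/2)*(-1/66)*(-1 + 66) = (4056 - 501) + (3/2)*(-1/66)*65 = 3555 - 65/44 = 156355/44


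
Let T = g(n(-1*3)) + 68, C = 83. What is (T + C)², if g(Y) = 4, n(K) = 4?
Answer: 24025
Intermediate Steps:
T = 72 (T = 4 + 68 = 72)
(T + C)² = (72 + 83)² = 155² = 24025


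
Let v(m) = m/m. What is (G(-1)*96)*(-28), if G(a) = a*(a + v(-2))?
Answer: 0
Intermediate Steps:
v(m) = 1
G(a) = a*(1 + a) (G(a) = a*(a + 1) = a*(1 + a))
(G(-1)*96)*(-28) = (-(1 - 1)*96)*(-28) = (-1*0*96)*(-28) = (0*96)*(-28) = 0*(-28) = 0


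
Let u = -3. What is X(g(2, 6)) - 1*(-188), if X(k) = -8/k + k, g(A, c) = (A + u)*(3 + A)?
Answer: 923/5 ≈ 184.60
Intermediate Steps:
g(A, c) = (-3 + A)*(3 + A) (g(A, c) = (A - 3)*(3 + A) = (-3 + A)*(3 + A))
X(k) = k - 8/k
X(g(2, 6)) - 1*(-188) = ((-9 + 2²) - 8/(-9 + 2²)) - 1*(-188) = ((-9 + 4) - 8/(-9 + 4)) + 188 = (-5 - 8/(-5)) + 188 = (-5 - 8*(-⅕)) + 188 = (-5 + 8/5) + 188 = -17/5 + 188 = 923/5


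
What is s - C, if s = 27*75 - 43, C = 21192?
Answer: -19210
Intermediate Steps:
s = 1982 (s = 2025 - 43 = 1982)
s - C = 1982 - 1*21192 = 1982 - 21192 = -19210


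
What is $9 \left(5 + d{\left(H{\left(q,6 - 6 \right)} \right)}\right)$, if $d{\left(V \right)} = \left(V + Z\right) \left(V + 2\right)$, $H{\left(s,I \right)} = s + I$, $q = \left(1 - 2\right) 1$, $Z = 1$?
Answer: $45$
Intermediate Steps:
$q = -1$ ($q = \left(-1\right) 1 = -1$)
$H{\left(s,I \right)} = I + s$
$d{\left(V \right)} = \left(1 + V\right) \left(2 + V\right)$ ($d{\left(V \right)} = \left(V + 1\right) \left(V + 2\right) = \left(1 + V\right) \left(2 + V\right)$)
$9 \left(5 + d{\left(H{\left(q,6 - 6 \right)} \right)}\right) = 9 \left(5 + \left(2 + \left(\left(6 - 6\right) - 1\right)^{2} + 3 \left(\left(6 - 6\right) - 1\right)\right)\right) = 9 \left(5 + \left(2 + \left(0 - 1\right)^{2} + 3 \left(0 - 1\right)\right)\right) = 9 \left(5 + \left(2 + \left(-1\right)^{2} + 3 \left(-1\right)\right)\right) = 9 \left(5 + \left(2 + 1 - 3\right)\right) = 9 \left(5 + 0\right) = 9 \cdot 5 = 45$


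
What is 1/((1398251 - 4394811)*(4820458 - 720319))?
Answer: -1/12286312521840 ≈ -8.1391e-14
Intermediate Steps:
1/((1398251 - 4394811)*(4820458 - 720319)) = 1/(-2996560*4100139) = 1/(-12286312521840) = -1/12286312521840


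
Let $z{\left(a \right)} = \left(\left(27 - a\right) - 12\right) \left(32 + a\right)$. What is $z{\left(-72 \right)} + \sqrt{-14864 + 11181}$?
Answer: $-3480 + i \sqrt{3683} \approx -3480.0 + 60.688 i$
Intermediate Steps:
$z{\left(a \right)} = \left(15 - a\right) \left(32 + a\right)$
$z{\left(-72 \right)} + \sqrt{-14864 + 11181} = \left(480 - \left(-72\right)^{2} - -1224\right) + \sqrt{-14864 + 11181} = \left(480 - 5184 + 1224\right) + \sqrt{-3683} = \left(480 - 5184 + 1224\right) + i \sqrt{3683} = -3480 + i \sqrt{3683}$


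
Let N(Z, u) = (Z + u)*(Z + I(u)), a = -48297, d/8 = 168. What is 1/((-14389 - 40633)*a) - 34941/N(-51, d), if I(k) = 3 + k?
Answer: -5158451419987/247393080825264 ≈ -0.020851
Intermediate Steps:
d = 1344 (d = 8*168 = 1344)
N(Z, u) = (Z + u)*(3 + Z + u) (N(Z, u) = (Z + u)*(Z + (3 + u)) = (Z + u)*(3 + Z + u))
1/((-14389 - 40633)*a) - 34941/N(-51, d) = 1/(-14389 - 40633*(-48297)) - 34941/((-51)**2 - 51*1344 - 51*(3 + 1344) + 1344*(3 + 1344)) = -1/48297/(-55022) - 34941/(2601 - 68544 - 51*1347 + 1344*1347) = -1/55022*(-1/48297) - 34941/(2601 - 68544 - 68697 + 1810368) = 1/2657397534 - 34941/1675728 = 1/2657397534 - 34941*1/1675728 = 1/2657397534 - 11647/558576 = -5158451419987/247393080825264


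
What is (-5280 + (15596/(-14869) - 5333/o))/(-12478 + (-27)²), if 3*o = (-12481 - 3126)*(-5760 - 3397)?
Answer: 11222112123848015/24966364675421419 ≈ 0.44949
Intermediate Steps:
o = 142913299/3 (o = ((-12481 - 3126)*(-5760 - 3397))/3 = (-15607*(-9157))/3 = (⅓)*142913299 = 142913299/3 ≈ 4.7638e+7)
(-5280 + (15596/(-14869) - 5333/o))/(-12478 + (-27)²) = (-5280 + (15596/(-14869) - 5333/142913299/3))/(-12478 + (-27)²) = (-5280 + (15596*(-1/14869) - 5333*3/142913299))/(-12478 + 729) = (-5280 + (-15596/14869 - 15999/142913299))/(-11749) = (-5280 - 2229113700335/2124977842831)*(-1/11749) = -11222112123848015/2124977842831*(-1/11749) = 11222112123848015/24966364675421419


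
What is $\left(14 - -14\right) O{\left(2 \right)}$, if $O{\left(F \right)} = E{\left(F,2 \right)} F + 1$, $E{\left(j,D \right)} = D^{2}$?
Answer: $252$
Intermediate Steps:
$O{\left(F \right)} = 1 + 4 F$ ($O{\left(F \right)} = 2^{2} F + 1 = 4 F + 1 = 1 + 4 F$)
$\left(14 - -14\right) O{\left(2 \right)} = \left(14 - -14\right) \left(1 + 4 \cdot 2\right) = \left(14 + 14\right) \left(1 + 8\right) = 28 \cdot 9 = 252$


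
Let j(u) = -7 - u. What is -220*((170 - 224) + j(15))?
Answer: 16720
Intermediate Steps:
-220*((170 - 224) + j(15)) = -220*((170 - 224) + (-7 - 1*15)) = -220*(-54 + (-7 - 15)) = -220*(-54 - 22) = -220*(-76) = 16720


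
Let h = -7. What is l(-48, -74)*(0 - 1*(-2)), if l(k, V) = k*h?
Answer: 672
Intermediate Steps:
l(k, V) = -7*k (l(k, V) = k*(-7) = -7*k)
l(-48, -74)*(0 - 1*(-2)) = (-7*(-48))*(0 - 1*(-2)) = 336*(0 + 2) = 336*2 = 672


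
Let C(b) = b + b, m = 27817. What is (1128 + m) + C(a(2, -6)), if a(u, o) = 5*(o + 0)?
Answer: 28885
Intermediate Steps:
a(u, o) = 5*o
C(b) = 2*b
(1128 + m) + C(a(2, -6)) = (1128 + 27817) + 2*(5*(-6)) = 28945 + 2*(-30) = 28945 - 60 = 28885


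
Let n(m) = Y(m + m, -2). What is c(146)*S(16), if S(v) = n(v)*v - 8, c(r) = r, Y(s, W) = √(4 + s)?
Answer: 12848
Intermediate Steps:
n(m) = √(4 + 2*m) (n(m) = √(4 + (m + m)) = √(4 + 2*m))
S(v) = -8 + v*√(4 + 2*v) (S(v) = √(4 + 2*v)*v - 8 = v*√(4 + 2*v) - 8 = -8 + v*√(4 + 2*v))
c(146)*S(16) = 146*(-8 + 16*√(4 + 2*16)) = 146*(-8 + 16*√(4 + 32)) = 146*(-8 + 16*√36) = 146*(-8 + 16*6) = 146*(-8 + 96) = 146*88 = 12848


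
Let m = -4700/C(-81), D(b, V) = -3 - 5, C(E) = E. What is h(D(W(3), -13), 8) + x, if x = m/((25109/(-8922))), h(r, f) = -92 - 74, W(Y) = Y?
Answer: -126516338/677943 ≈ -186.62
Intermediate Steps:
D(b, V) = -8
h(r, f) = -166
m = 4700/81 (m = -4700/(-81) = -4700*(-1/81) = 4700/81 ≈ 58.025)
x = -13977800/677943 (x = 4700/(81*((25109/(-8922)))) = 4700/(81*((25109*(-1/8922)))) = 4700/(81*(-25109/8922)) = (4700/81)*(-8922/25109) = -13977800/677943 ≈ -20.618)
h(D(W(3), -13), 8) + x = -166 - 13977800/677943 = -126516338/677943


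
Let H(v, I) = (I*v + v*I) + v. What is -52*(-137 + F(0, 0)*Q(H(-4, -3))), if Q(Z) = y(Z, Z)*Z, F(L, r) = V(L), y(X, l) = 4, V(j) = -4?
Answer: 23764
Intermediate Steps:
F(L, r) = -4
H(v, I) = v + 2*I*v (H(v, I) = (I*v + I*v) + v = 2*I*v + v = v + 2*I*v)
Q(Z) = 4*Z
-52*(-137 + F(0, 0)*Q(H(-4, -3))) = -52*(-137 - 16*(-4*(1 + 2*(-3)))) = -52*(-137 - 16*(-4*(1 - 6))) = -52*(-137 - 16*(-4*(-5))) = -52*(-137 - 16*20) = -52*(-137 - 4*80) = -52*(-137 - 320) = -52*(-457) = 23764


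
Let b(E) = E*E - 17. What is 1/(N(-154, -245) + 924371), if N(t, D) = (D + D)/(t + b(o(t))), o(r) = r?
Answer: 4709/4352862941 ≈ 1.0818e-6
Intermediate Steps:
b(E) = -17 + E**2 (b(E) = E**2 - 17 = -17 + E**2)
N(t, D) = 2*D/(-17 + t + t**2) (N(t, D) = (D + D)/(t + (-17 + t**2)) = (2*D)/(-17 + t + t**2) = 2*D/(-17 + t + t**2))
1/(N(-154, -245) + 924371) = 1/(2*(-245)/(-17 - 154 + (-154)**2) + 924371) = 1/(2*(-245)/(-17 - 154 + 23716) + 924371) = 1/(2*(-245)/23545 + 924371) = 1/(2*(-245)*(1/23545) + 924371) = 1/(-98/4709 + 924371) = 1/(4352862941/4709) = 4709/4352862941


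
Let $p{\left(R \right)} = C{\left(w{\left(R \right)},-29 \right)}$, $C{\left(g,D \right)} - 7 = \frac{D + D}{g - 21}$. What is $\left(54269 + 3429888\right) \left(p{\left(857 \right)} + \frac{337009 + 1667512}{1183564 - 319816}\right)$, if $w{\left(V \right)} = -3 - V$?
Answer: $\frac{24886686446529257}{760961988} \approx 3.2704 \cdot 10^{7}$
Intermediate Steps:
$C{\left(g,D \right)} = 7 + \frac{2 D}{-21 + g}$ ($C{\left(g,D \right)} = 7 + \frac{D + D}{g - 21} = 7 + \frac{2 D}{-21 + g}$)
$p{\left(R \right)} = \frac{-226 - 7 R}{-24 - R}$ ($p{\left(R \right)} = \frac{-147 + 2 \left(-29\right) + 7 \left(-3 - R\right)}{-21 - \left(3 + R\right)} = \frac{-147 - 58 - \left(21 + 7 R\right)}{-24 - R} = \frac{-226 - 7 R}{-24 - R}$)
$\left(54269 + 3429888\right) \left(p{\left(857 \right)} + \frac{337009 + 1667512}{1183564 - 319816}\right) = \left(54269 + 3429888\right) \left(\frac{226 + 7 \cdot 857}{24 + 857} + \frac{337009 + 1667512}{1183564 - 319816}\right) = 3484157 \left(\frac{226 + 5999}{881} + \frac{2004521}{863748}\right) = 3484157 \left(\frac{1}{881} \cdot 6225 + 2004521 \cdot \frac{1}{863748}\right) = 3484157 \left(\frac{6225}{881} + \frac{2004521}{863748}\right) = 3484157 \cdot \frac{7142814301}{760961988} = \frac{24886686446529257}{760961988}$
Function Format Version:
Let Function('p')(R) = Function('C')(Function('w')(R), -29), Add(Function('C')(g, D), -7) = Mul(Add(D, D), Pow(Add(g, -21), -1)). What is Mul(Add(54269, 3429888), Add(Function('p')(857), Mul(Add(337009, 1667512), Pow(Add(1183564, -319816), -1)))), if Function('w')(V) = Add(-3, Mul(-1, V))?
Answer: Rational(24886686446529257, 760961988) ≈ 3.2704e+7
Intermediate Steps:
Function('C')(g, D) = Add(7, Mul(2, D, Pow(Add(-21, g), -1))) (Function('C')(g, D) = Add(7, Mul(Add(D, D), Pow(Add(g, -21), -1))) = Add(7, Mul(Mul(2, D), Pow(Add(-21, g), -1))) = Add(7, Mul(2, D, Pow(Add(-21, g), -1))))
Function('p')(R) = Mul(Pow(Add(-24, Mul(-1, R)), -1), Add(-226, Mul(-7, R))) (Function('p')(R) = Mul(Pow(Add(-21, Add(-3, Mul(-1, R))), -1), Add(-147, Mul(2, -29), Mul(7, Add(-3, Mul(-1, R))))) = Mul(Pow(Add(-24, Mul(-1, R)), -1), Add(-147, -58, Add(-21, Mul(-7, R)))) = Mul(Pow(Add(-24, Mul(-1, R)), -1), Add(-226, Mul(-7, R))))
Mul(Add(54269, 3429888), Add(Function('p')(857), Mul(Add(337009, 1667512), Pow(Add(1183564, -319816), -1)))) = Mul(Add(54269, 3429888), Add(Mul(Pow(Add(24, 857), -1), Add(226, Mul(7, 857))), Mul(Add(337009, 1667512), Pow(Add(1183564, -319816), -1)))) = Mul(3484157, Add(Mul(Pow(881, -1), Add(226, 5999)), Mul(2004521, Pow(863748, -1)))) = Mul(3484157, Add(Mul(Rational(1, 881), 6225), Mul(2004521, Rational(1, 863748)))) = Mul(3484157, Add(Rational(6225, 881), Rational(2004521, 863748))) = Mul(3484157, Rational(7142814301, 760961988)) = Rational(24886686446529257, 760961988)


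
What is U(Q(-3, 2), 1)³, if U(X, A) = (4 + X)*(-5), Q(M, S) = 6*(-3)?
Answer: 343000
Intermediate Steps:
Q(M, S) = -18
U(X, A) = -20 - 5*X
U(Q(-3, 2), 1)³ = (-20 - 5*(-18))³ = (-20 + 90)³ = 70³ = 343000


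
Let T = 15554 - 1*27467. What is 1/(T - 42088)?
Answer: -1/54001 ≈ -1.8518e-5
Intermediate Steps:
T = -11913 (T = 15554 - 27467 = -11913)
1/(T - 42088) = 1/(-11913 - 42088) = 1/(-54001) = -1/54001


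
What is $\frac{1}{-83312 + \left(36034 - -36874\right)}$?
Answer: $- \frac{1}{10404} \approx -9.6117 \cdot 10^{-5}$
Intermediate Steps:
$\frac{1}{-83312 + \left(36034 - -36874\right)} = \frac{1}{-83312 + \left(36034 + 36874\right)} = \frac{1}{-83312 + 72908} = \frac{1}{-10404} = - \frac{1}{10404}$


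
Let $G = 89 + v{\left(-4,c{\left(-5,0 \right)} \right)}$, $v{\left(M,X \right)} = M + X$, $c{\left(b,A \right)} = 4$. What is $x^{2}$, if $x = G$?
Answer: $7921$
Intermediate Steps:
$G = 89$ ($G = 89 + \left(-4 + 4\right) = 89 + 0 = 89$)
$x = 89$
$x^{2} = 89^{2} = 7921$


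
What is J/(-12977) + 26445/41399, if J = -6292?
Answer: 603659273/537234823 ≈ 1.1236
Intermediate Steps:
J/(-12977) + 26445/41399 = -6292/(-12977) + 26445/41399 = -6292*(-1/12977) + 26445*(1/41399) = 6292/12977 + 26445/41399 = 603659273/537234823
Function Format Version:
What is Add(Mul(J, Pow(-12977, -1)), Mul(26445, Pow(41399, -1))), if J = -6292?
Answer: Rational(603659273, 537234823) ≈ 1.1236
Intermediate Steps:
Add(Mul(J, Pow(-12977, -1)), Mul(26445, Pow(41399, -1))) = Add(Mul(-6292, Pow(-12977, -1)), Mul(26445, Pow(41399, -1))) = Add(Mul(-6292, Rational(-1, 12977)), Mul(26445, Rational(1, 41399))) = Add(Rational(6292, 12977), Rational(26445, 41399)) = Rational(603659273, 537234823)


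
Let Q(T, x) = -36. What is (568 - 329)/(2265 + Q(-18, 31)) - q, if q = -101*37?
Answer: 8330012/2229 ≈ 3737.1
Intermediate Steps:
q = -3737
(568 - 329)/(2265 + Q(-18, 31)) - q = (568 - 329)/(2265 - 36) - 1*(-3737) = 239/2229 + 3737 = 8330012/2229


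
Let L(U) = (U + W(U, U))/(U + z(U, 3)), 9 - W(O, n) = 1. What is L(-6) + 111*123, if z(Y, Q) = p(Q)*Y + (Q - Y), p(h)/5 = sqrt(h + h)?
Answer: 24534439/1797 - 20*sqrt(6)/1797 ≈ 13653.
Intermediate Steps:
p(h) = 5*sqrt(2)*sqrt(h) (p(h) = 5*sqrt(h + h) = 5*sqrt(2*h) = 5*(sqrt(2)*sqrt(h)) = 5*sqrt(2)*sqrt(h))
W(O, n) = 8 (W(O, n) = 9 - 1*1 = 9 - 1 = 8)
z(Y, Q) = Q - Y + 5*Y*sqrt(2)*sqrt(Q) (z(Y, Q) = (5*sqrt(2)*sqrt(Q))*Y + (Q - Y) = 5*Y*sqrt(2)*sqrt(Q) + (Q - Y) = Q - Y + 5*Y*sqrt(2)*sqrt(Q))
L(U) = (8 + U)/(3 + 5*U*sqrt(6)) (L(U) = (U + 8)/(U + (3 - U + 5*U*sqrt(2)*sqrt(3))) = (8 + U)/(U + (3 - U + 5*U*sqrt(6))) = (8 + U)/(3 + 5*U*sqrt(6)))
L(-6) + 111*123 = (8 - 6)/(3 + 5*(-6)*sqrt(6)) + 111*123 = 2/(3 - 30*sqrt(6)) + 13653 = 13653 + 2/(3 - 30*sqrt(6))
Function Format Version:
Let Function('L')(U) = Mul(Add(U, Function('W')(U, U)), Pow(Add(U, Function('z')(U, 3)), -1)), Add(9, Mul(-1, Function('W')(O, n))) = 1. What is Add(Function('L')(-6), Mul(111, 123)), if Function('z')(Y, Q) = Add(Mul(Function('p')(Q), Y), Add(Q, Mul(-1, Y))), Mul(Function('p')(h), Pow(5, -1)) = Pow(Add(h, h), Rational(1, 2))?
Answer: Add(Rational(24534439, 1797), Mul(Rational(-20, 1797), Pow(6, Rational(1, 2)))) ≈ 13653.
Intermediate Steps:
Function('p')(h) = Mul(5, Pow(2, Rational(1, 2)), Pow(h, Rational(1, 2))) (Function('p')(h) = Mul(5, Pow(Add(h, h), Rational(1, 2))) = Mul(5, Pow(Mul(2, h), Rational(1, 2))) = Mul(5, Mul(Pow(2, Rational(1, 2)), Pow(h, Rational(1, 2)))) = Mul(5, Pow(2, Rational(1, 2)), Pow(h, Rational(1, 2))))
Function('W')(O, n) = 8 (Function('W')(O, n) = Add(9, Mul(-1, 1)) = Add(9, -1) = 8)
Function('z')(Y, Q) = Add(Q, Mul(-1, Y), Mul(5, Y, Pow(2, Rational(1, 2)), Pow(Q, Rational(1, 2)))) (Function('z')(Y, Q) = Add(Mul(Mul(5, Pow(2, Rational(1, 2)), Pow(Q, Rational(1, 2))), Y), Add(Q, Mul(-1, Y))) = Add(Mul(5, Y, Pow(2, Rational(1, 2)), Pow(Q, Rational(1, 2))), Add(Q, Mul(-1, Y))) = Add(Q, Mul(-1, Y), Mul(5, Y, Pow(2, Rational(1, 2)), Pow(Q, Rational(1, 2)))))
Function('L')(U) = Mul(Pow(Add(3, Mul(5, U, Pow(6, Rational(1, 2)))), -1), Add(8, U)) (Function('L')(U) = Mul(Add(U, 8), Pow(Add(U, Add(3, Mul(-1, U), Mul(5, U, Pow(2, Rational(1, 2)), Pow(3, Rational(1, 2))))), -1)) = Mul(Add(8, U), Pow(Add(U, Add(3, Mul(-1, U), Mul(5, U, Pow(6, Rational(1, 2))))), -1)) = Mul(Add(8, U), Pow(Add(3, Mul(5, U, Pow(6, Rational(1, 2)))), -1)) = Mul(Pow(Add(3, Mul(5, U, Pow(6, Rational(1, 2)))), -1), Add(8, U)))
Add(Function('L')(-6), Mul(111, 123)) = Add(Mul(Pow(Add(3, Mul(5, -6, Pow(6, Rational(1, 2)))), -1), Add(8, -6)), Mul(111, 123)) = Add(Mul(Pow(Add(3, Mul(-30, Pow(6, Rational(1, 2)))), -1), 2), 13653) = Add(Mul(2, Pow(Add(3, Mul(-30, Pow(6, Rational(1, 2)))), -1)), 13653) = Add(13653, Mul(2, Pow(Add(3, Mul(-30, Pow(6, Rational(1, 2)))), -1)))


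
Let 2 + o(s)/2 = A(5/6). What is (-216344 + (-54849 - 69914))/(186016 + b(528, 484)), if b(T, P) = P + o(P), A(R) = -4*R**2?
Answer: -3069963/1678414 ≈ -1.8291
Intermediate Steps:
o(s) = -86/9 (o(s) = -4 + 2*(-4*(5/6)**2) = -4 + 2*(-4*25/36) = -4 + 2*(-25/9) = -4 - 50/9 = -86/9)
b(T, P) = -86/9 + P (b(T, P) = P - 86/9 = -86/9 + P)
(-216344 + (-54849 - 69914))/(186016 + b(528, 484)) = (-216344 + (-54849 - 69914))/(186016 + (-86/9 + 484)) = (-216344 - 124763)/(186016 + 4270/9) = -341107/1678414/9 = -341107*9/1678414 = -3069963/1678414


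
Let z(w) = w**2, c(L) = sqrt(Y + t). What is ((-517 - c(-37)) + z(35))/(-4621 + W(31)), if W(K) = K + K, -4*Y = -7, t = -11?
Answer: -708/4559 + I*sqrt(37)/9118 ≈ -0.1553 + 0.00066712*I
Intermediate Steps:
Y = 7/4 (Y = -1/4*(-7) = 7/4 ≈ 1.7500)
W(K) = 2*K
c(L) = I*sqrt(37)/2 (c(L) = sqrt(7/4 - 11) = sqrt(-37/4) = I*sqrt(37)/2)
((-517 - c(-37)) + z(35))/(-4621 + W(31)) = ((-517 - I*sqrt(37)/2) + 35**2)/(-4621 + 2*31) = ((-517 - I*sqrt(37)/2) + 1225)/(-4621 + 62) = (708 - I*sqrt(37)/2)/(-4559) = (708 - I*sqrt(37)/2)*(-1/4559) = -708/4559 + I*sqrt(37)/9118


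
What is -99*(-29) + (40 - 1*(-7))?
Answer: 2918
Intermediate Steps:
-99*(-29) + (40 - 1*(-7)) = 2871 + (40 + 7) = 2871 + 47 = 2918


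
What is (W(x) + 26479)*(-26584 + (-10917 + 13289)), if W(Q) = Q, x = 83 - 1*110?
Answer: -640455824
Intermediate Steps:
x = -27 (x = 83 - 110 = -27)
(W(x) + 26479)*(-26584 + (-10917 + 13289)) = (-27 + 26479)*(-26584 + (-10917 + 13289)) = 26452*(-26584 + 2372) = 26452*(-24212) = -640455824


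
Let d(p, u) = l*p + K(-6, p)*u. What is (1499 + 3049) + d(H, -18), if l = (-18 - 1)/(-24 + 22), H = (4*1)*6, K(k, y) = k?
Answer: 4884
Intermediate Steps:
H = 24 (H = 4*6 = 24)
l = 19/2 (l = -19/(-2) = -19*(-½) = 19/2 ≈ 9.5000)
d(p, u) = -6*u + 19*p/2 (d(p, u) = 19*p/2 - 6*u = -6*u + 19*p/2)
(1499 + 3049) + d(H, -18) = (1499 + 3049) + (-6*(-18) + (19/2)*24) = 4548 + (108 + 228) = 4548 + 336 = 4884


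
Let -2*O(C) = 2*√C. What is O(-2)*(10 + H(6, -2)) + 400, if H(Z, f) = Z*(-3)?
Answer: 400 + 8*I*√2 ≈ 400.0 + 11.314*I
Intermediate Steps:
O(C) = -√C
H(Z, f) = -3*Z
O(-2)*(10 + H(6, -2)) + 400 = (-√(-2))*(10 - 3*6) + 400 = (-I*√2)*(10 - 18) + 400 = -I*√2*(-8) + 400 = 8*I*√2 + 400 = 400 + 8*I*√2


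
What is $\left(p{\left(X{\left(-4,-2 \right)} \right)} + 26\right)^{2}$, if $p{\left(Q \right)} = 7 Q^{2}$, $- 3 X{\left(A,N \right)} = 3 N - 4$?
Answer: $\frac{872356}{81} \approx 10770.0$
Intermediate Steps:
$X{\left(A,N \right)} = \frac{4}{3} - N$ ($X{\left(A,N \right)} = - \frac{3 N - 4}{3} = - \frac{-4 + 3 N}{3} = \frac{4}{3} - N$)
$\left(p{\left(X{\left(-4,-2 \right)} \right)} + 26\right)^{2} = \left(7 \left(\frac{4}{3} - -2\right)^{2} + 26\right)^{2} = \left(7 \left(\frac{4}{3} + 2\right)^{2} + 26\right)^{2} = \left(7 \left(\frac{10}{3}\right)^{2} + 26\right)^{2} = \left(7 \cdot \frac{100}{9} + 26\right)^{2} = \left(\frac{700}{9} + 26\right)^{2} = \left(\frac{934}{9}\right)^{2} = \frac{872356}{81}$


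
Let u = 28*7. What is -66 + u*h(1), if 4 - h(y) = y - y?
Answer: 718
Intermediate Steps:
h(y) = 4 (h(y) = 4 - (y - y) = 4 - 1*0 = 4 + 0 = 4)
u = 196
-66 + u*h(1) = -66 + 196*4 = -66 + 784 = 718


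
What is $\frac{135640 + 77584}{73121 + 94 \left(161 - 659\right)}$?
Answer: $\frac{213224}{26309} \approx 8.1046$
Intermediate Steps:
$\frac{135640 + 77584}{73121 + 94 \left(161 - 659\right)} = \frac{213224}{73121 + 94 \left(-498\right)} = \frac{213224}{73121 - 46812} = \frac{213224}{26309}$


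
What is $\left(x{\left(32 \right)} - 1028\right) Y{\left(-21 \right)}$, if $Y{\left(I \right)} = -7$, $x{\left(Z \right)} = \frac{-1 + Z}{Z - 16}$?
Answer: $\frac{114919}{16} \approx 7182.4$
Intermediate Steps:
$x{\left(Z \right)} = \frac{-1 + Z}{-16 + Z}$
$\left(x{\left(32 \right)} - 1028\right) Y{\left(-21 \right)} = \left(\frac{-1 + 32}{-16 + 32} - 1028\right) \left(-7\right) = \left(\frac{1}{16} \cdot 31 - 1028\right) \left(-7\right) = \left(\frac{31}{16} - 1028\right) \left(-7\right) = \left(- \frac{16417}{16}\right) \left(-7\right) = \frac{114919}{16}$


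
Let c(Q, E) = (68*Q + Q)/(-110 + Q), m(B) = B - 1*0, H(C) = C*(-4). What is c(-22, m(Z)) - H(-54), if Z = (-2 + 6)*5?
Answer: -409/2 ≈ -204.50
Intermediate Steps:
H(C) = -4*C
Z = 20 (Z = 4*5 = 20)
m(B) = B (m(B) = B + 0 = B)
c(Q, E) = 69*Q/(-110 + Q) (c(Q, E) = (69*Q)/(-110 + Q) = 69*Q/(-110 + Q))
c(-22, m(Z)) - H(-54) = 69*(-22)/(-110 - 22) - (-4)*(-54) = 69*(-22)/(-132) - 1*216 = 69*(-22)*(-1/132) - 216 = 23/2 - 216 = -409/2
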